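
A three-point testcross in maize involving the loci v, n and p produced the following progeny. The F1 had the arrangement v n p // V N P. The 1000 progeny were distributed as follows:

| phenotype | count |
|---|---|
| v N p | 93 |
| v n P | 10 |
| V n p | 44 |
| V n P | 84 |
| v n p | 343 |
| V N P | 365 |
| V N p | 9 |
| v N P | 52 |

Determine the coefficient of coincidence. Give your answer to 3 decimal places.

0.843

The two rarest classes, v n P and V N p, are the double crossovers. Comparing them with the parentals, only the p allele has switched, so p is the middle locus and the order is n – p – v.
n–p: (177 + 19)/1000 = 0.1960; p–v: (96 + 19)/1000 = 0.1150.
Expected DCO frequency = 0.1960 × 0.1150 ≈ 0.02254; observed = 19/1000 ≈ 0.01900.
Coefficient of coincidence = 0.01900/0.02254 ≈ 0.843.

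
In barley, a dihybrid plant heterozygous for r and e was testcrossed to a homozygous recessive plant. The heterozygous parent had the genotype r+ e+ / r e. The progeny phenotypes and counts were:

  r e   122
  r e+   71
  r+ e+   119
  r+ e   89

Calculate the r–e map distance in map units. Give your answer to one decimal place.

39.9 map units

The recombinant classes are r+ e and r e+: 89 + 71 = 160.
Recombination frequency = 160/401 = 0.3990 ≈ 39.9%, i.e. 39.9 map units.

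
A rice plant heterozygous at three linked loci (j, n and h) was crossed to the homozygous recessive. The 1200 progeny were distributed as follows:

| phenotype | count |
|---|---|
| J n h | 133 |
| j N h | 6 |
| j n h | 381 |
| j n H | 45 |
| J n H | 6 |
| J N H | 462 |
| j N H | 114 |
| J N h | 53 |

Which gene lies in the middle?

The two most frequent reciprocal classes, J N H and j n h, are the parental types, so the F1 was J N H / j n h.
The two rarest classes, J n H and j N h, are the double crossovers. Comparing them with the parentals, only the n allele has switched, so n is the middle locus and the order is j – n – h.

n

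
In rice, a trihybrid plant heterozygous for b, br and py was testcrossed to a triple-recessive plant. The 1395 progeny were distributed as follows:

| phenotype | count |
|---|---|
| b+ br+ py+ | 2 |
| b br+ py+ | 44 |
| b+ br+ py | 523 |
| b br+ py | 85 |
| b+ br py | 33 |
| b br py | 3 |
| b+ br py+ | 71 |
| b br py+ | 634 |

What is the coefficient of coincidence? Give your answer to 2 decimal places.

The two most frequent reciprocal classes, b+ br+ py and b br py+, are the parental types, so the F1 was b+ br+ py / b br py+.
The two rarest classes, b+ br+ py+ and b br py, are the double crossovers. Comparing them with the parentals, only the py allele has switched, so py is the middle locus and the order is br – py – b.
br–py: (77 + 5)/1395 = 0.0588; py–b: (156 + 5)/1395 = 0.1154.
Expected DCO frequency = 0.0588 × 0.1154 ≈ 0.00679; observed = 5/1395 ≈ 0.00358.
Coefficient of coincidence = 0.00358/0.00679 ≈ 0.53.

0.53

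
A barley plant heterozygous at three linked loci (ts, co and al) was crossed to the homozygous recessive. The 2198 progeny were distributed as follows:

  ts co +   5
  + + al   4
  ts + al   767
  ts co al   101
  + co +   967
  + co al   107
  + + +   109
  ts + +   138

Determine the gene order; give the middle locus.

ts

The two most frequent reciprocal classes, ts + al and + co +, are the parental types, so the F1 was ts + al / + co +.
The two rarest classes, + + al and ts co +, are the double crossovers. Comparing them with the parentals, only the ts allele has switched, so ts is the middle locus and the order is co – ts – al.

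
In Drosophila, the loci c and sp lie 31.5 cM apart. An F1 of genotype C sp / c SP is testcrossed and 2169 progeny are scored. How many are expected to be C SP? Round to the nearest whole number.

342

A map distance of 31.5 cM corresponds to a recombination frequency of 0.315.
The F1 is C sp / c SP, so C SP is a recombinant gamete class with expected frequency r/2 = 0.315/2 = 0.1575.
Expected number = 0.1575 × 2169 = 341.62 ≈ 342.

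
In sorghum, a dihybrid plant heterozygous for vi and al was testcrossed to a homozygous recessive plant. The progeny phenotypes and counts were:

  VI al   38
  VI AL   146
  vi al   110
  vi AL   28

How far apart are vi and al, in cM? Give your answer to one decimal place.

The two most frequent classes, VI AL (146) and vi al (110), are the parental types, so the F1 was VI AL / vi al.
The recombinant classes are VI al and vi AL: 38 + 28 = 66.
Recombination frequency = 66/322 = 0.2050 ≈ 20.5%, i.e. 20.5 cM.

20.5 cM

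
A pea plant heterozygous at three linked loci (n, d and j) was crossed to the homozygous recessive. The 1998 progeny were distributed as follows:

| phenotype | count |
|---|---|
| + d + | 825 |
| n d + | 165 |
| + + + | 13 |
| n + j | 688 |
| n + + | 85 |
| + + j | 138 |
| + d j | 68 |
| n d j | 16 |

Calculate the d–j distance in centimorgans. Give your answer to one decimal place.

The two most frequent reciprocal classes, n + j and + d +, are the parental types, so the F1 was n + j / + d +.
The two rarest classes, n d j and + + +, are the double crossovers. Comparing them with the parentals, only the d allele has switched, so d is the middle locus and the order is n – d – j.
Crossovers in the d–j interval produce the single-crossover classes n + + and + d j (85 + 68 = 153) plus the double crossovers (29).
RF(d–j) = (153 + 29) / 1998 = 182/1998 = 0.0911 → 9.1 centimorgans.

9.1 centimorgans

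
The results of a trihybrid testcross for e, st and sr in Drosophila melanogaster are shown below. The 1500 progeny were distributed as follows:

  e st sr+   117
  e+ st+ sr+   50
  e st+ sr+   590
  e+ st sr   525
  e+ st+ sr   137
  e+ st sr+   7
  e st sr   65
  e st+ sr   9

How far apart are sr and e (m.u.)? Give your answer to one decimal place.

The two most frequent reciprocal classes, e st+ sr+ and e+ st sr, are the parental types, so the F1 was e st+ sr+ / e+ st sr.
The two rarest classes, e st+ sr and e+ st sr+, are the double crossovers. Comparing them with the parentals, only the sr allele has switched, so sr is the middle locus and the order is e – sr – st.
Crossovers in the e–sr interval produce the single-crossover classes e+ st+ sr+ and e st sr (50 + 65 = 115) plus the double crossovers (16).
RF(e–sr) = (115 + 16) / 1500 = 131/1500 = 0.0873 → 8.7 m.u.

8.7 m.u.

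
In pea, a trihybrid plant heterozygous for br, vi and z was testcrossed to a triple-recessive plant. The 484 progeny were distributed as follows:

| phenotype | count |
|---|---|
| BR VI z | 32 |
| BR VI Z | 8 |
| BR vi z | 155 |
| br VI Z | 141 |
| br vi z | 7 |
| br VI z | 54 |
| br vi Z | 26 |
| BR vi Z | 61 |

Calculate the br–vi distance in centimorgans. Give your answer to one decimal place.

The two most frequent reciprocal classes, BR vi z and br VI Z, are the parental types, so the F1 was BR vi z / br VI Z.
The two rarest classes, br vi z and BR VI Z, are the double crossovers. Comparing them with the parentals, only the br allele has switched, so br is the middle locus and the order is vi – br – z.
Crossovers in the vi–br interval produce the single-crossover classes BR VI z and br vi Z (32 + 26 = 58) plus the double crossovers (15).
RF(vi–br) = (58 + 15) / 484 = 73/484 = 0.1508 → 15.1 centimorgans.

15.1 centimorgans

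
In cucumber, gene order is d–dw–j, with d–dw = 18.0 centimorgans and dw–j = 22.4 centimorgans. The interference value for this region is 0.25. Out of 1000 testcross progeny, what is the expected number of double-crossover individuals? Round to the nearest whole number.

Map distances give recombination frequencies of 0.180 and 0.224 for the two intervals.
With interference 0.25 (so coincidence = 0.75), expected double-crossover frequency = 0.180 × 0.224 × 0.75 = 0.03024.
Expected number = 0.03024 × 1000 = 30.24 ≈ 30.

30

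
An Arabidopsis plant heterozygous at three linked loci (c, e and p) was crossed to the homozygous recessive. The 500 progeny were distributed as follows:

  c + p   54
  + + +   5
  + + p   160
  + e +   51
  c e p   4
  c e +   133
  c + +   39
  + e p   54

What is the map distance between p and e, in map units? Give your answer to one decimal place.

20.4 map units

The two most frequent reciprocal classes, c e + and + + p, are the parental types, so the F1 was c e + / + + p.
The two rarest classes, c e p and + + +, are the double crossovers. Comparing them with the parentals, only the p allele has switched, so p is the middle locus and the order is c – p – e.
Crossovers in the p–e interval produce the single-crossover classes c + + and + e p (39 + 54 = 93) plus the double crossovers (9).
RF(p–e) = (93 + 9) / 500 = 102/500 = 0.2040 → 20.4 map units.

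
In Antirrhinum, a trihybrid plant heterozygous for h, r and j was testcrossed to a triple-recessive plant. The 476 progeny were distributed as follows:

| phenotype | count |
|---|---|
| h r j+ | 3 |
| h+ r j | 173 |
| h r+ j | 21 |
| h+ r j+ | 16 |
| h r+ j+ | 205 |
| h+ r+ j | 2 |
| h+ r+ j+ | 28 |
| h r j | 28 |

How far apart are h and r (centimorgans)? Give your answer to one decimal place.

The two most frequent reciprocal classes, h+ r j and h r+ j+, are the parental types, so the F1 was h+ r j / h r+ j+.
The two rarest classes, h+ r+ j and h r j+, are the double crossovers. Comparing them with the parentals, only the r allele has switched, so r is the middle locus and the order is h – r – j.
Crossovers in the h–r interval produce the single-crossover classes h r j and h+ r+ j+ (28 + 28 = 56) plus the double crossovers (5).
RF(h–r) = (56 + 5) / 476 = 61/476 = 0.1282 → 12.8 centimorgans.

12.8 centimorgans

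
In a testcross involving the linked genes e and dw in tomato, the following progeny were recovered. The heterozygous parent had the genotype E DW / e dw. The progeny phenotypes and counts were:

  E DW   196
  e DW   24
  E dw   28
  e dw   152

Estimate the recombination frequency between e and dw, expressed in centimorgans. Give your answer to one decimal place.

13.0 centimorgans

The recombinant classes are E dw and e DW: 28 + 24 = 52.
Recombination frequency = 52/400 = 0.1300 ≈ 13.0%, i.e. 13.0 centimorgans.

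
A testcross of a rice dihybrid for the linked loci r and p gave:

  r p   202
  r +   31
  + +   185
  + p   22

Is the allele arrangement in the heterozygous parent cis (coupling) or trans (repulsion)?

cis

The two most frequent classes are + + (185) and r p (202); these are the parental (non-recombinant) types.
So the F1 carried + + on one chromosome and r p on the other — the recessive alleles are on the same chromosome (cis / coupling).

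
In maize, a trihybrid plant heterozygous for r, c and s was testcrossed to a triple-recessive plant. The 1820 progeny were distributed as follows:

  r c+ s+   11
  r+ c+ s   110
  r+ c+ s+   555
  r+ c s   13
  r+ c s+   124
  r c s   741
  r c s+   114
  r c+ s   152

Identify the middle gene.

The two most frequent reciprocal classes, r c s and r+ c+ s+, are the parental types, so the F1 was r c s / r+ c+ s+.
The two rarest classes, r+ c s and r c+ s+, are the double crossovers. Comparing them with the parentals, only the r allele has switched, so r is the middle locus and the order is c – r – s.

r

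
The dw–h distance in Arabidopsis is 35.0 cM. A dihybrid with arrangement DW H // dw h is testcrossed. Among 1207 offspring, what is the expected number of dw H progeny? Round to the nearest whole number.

211

A map distance of 35.0 cM corresponds to a recombination frequency of 0.350.
The F1 is DW H / dw h, so dw H is a recombinant gamete class with expected frequency r/2 = 0.350/2 = 0.1750.
Expected number = 0.1750 × 1207 = 211.22 ≈ 211.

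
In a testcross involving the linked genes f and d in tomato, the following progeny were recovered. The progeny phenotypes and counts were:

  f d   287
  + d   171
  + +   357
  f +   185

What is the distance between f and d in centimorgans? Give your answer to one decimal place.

The two most frequent classes, + + (357) and f d (287), are the parental types, so the F1 was + + / f d.
The recombinant classes are + d and f +: 171 + 185 = 356.
Recombination frequency = 356/1000 = 0.3560 ≈ 35.6%, i.e. 35.6 centimorgans.

35.6 centimorgans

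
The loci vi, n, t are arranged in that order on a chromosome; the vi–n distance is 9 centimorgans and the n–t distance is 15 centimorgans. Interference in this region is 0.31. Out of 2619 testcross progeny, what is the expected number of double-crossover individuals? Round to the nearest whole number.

24

Map distances give recombination frequencies of 0.090 and 0.150 for the two intervals.
With interference 0.31 (so coincidence = 0.69), expected double-crossover frequency = 0.090 × 0.150 × 0.69 = 0.00931.
Expected number = 0.00931 × 2619 = 24.40 ≈ 24.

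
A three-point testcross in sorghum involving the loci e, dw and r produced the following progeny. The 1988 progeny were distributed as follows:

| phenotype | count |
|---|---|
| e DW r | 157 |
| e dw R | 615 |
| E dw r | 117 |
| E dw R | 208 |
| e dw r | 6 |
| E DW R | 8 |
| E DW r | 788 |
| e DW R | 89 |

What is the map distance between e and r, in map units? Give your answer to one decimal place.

The two most frequent reciprocal classes, E DW r and e dw R, are the parental types, so the F1 was E DW r / e dw R.
The two rarest classes, E DW R and e dw r, are the double crossovers. Comparing them with the parentals, only the r allele has switched, so r is the middle locus and the order is e – r – dw.
Crossovers in the e–r interval produce the single-crossover classes e DW r and E dw R (157 + 208 = 365) plus the double crossovers (14).
RF(e–r) = (365 + 14) / 1988 = 379/1988 = 0.1906 → 19.1 map units.

19.1 map units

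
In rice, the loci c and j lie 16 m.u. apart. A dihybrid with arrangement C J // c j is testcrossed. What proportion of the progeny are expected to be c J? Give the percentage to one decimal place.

A map distance of 16 m.u. corresponds to a recombination frequency of 0.160.
The F1 is C J / c j, so c J is a recombinant gamete class with expected frequency r/2 = 0.160/2 = 0.0800.
That is 0.0800 = 8.0% of the progeny.

8.0%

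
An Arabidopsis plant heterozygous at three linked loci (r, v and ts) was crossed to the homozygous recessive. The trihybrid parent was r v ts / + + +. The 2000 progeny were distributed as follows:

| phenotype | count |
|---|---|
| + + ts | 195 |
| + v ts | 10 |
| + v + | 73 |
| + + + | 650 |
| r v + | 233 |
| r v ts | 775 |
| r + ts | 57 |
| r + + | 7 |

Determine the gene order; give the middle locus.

The two rarest classes, + v ts and r + +, are the double crossovers. Comparing them with the parentals, only the r allele has switched, so r is the middle locus and the order is v – r – ts.

r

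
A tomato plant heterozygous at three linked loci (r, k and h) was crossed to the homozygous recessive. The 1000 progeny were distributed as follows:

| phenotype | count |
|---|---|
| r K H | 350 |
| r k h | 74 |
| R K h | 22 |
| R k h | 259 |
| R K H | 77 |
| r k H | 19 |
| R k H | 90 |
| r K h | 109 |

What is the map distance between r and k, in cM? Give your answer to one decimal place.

The two most frequent reciprocal classes, r K H and R k h, are the parental types, so the F1 was r K H / R k h.
The two rarest classes, r k H and R K h, are the double crossovers. Comparing them with the parentals, only the k allele has switched, so k is the middle locus and the order is r – k – h.
Crossovers in the r–k interval produce the single-crossover classes R K H and r k h (77 + 74 = 151) plus the double crossovers (41).
RF(r–k) = (151 + 41) / 1000 = 192/1000 = 0.1920 → 19.2 cM.

19.2 cM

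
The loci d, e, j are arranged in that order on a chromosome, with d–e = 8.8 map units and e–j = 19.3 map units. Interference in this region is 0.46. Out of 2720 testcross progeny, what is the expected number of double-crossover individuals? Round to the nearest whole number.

25

Map distances give recombination frequencies of 0.088 and 0.193 for the two intervals.
With interference 0.46 (so coincidence = 0.54), expected double-crossover frequency = 0.088 × 0.193 × 0.54 = 0.00917.
Expected number = 0.00917 × 2720 = 24.95 ≈ 25.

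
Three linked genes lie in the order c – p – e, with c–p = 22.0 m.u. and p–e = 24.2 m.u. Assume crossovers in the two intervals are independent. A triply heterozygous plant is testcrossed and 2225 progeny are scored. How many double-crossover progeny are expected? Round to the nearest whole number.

118

Map distances give recombination frequencies of 0.220 and 0.242 for the two intervals.
With no interference, expected double-crossover frequency = 0.220 × 0.242 = 0.05324.
Expected number = 0.05324 × 2225 = 118.46 ≈ 118.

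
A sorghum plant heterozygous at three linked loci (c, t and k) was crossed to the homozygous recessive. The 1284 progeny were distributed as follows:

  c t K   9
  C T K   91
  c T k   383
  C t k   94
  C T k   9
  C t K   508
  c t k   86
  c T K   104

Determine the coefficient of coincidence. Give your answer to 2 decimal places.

0.55

The two most frequent reciprocal classes, C t K and c T k, are the parental types, so the F1 was C t K / c T k.
The two rarest classes, c t K and C T k, are the double crossovers. Comparing them with the parentals, only the c allele has switched, so c is the middle locus and the order is k – c – t.
k–c: (198 + 18)/1284 = 0.1682; c–t: (177 + 18)/1284 = 0.1519.
Expected DCO frequency = 0.1682 × 0.1519 ≈ 0.02555; observed = 18/1284 ≈ 0.01402.
Coefficient of coincidence = 0.01402/0.02555 ≈ 0.55.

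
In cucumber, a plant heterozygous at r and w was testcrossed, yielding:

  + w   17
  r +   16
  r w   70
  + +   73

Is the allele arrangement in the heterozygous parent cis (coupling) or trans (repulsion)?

cis

The two most frequent classes are + + (73) and r w (70); these are the parental (non-recombinant) types.
So the F1 carried + + on one chromosome and r w on the other — the recessive alleles are on the same chromosome (cis / coupling).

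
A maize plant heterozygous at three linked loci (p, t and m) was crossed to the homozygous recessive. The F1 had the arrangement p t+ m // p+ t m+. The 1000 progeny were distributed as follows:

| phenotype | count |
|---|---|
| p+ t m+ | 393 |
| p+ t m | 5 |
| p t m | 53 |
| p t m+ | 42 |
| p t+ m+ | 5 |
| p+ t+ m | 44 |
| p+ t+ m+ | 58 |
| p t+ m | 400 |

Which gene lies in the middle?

m

The two rarest classes, p t+ m+ and p+ t m, are the double crossovers. Comparing them with the parentals, only the m allele has switched, so m is the middle locus and the order is p – m – t.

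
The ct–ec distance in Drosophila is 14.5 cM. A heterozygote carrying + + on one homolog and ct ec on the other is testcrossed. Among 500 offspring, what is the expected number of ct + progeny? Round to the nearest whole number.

A map distance of 14.5 cM corresponds to a recombination frequency of 0.145.
The F1 is + + / ct ec, so ct + is a recombinant gamete class with expected frequency r/2 = 0.145/2 = 0.0725.
Expected number = 0.0725 × 500 = 36.25 ≈ 36.

36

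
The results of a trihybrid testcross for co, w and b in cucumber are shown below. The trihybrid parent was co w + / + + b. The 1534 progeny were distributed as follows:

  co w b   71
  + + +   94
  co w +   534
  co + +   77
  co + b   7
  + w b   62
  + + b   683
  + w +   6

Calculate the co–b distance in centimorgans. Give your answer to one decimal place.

11.6 centimorgans

The two rarest classes, + w + and co + b, are the double crossovers. Comparing them with the parentals, only the co allele has switched, so co is the middle locus and the order is w – co – b.
Crossovers in the co–b interval produce the single-crossover classes co w b and + + + (71 + 94 = 165) plus the double crossovers (13).
RF(co–b) = (165 + 13) / 1534 = 178/1534 = 0.1160 → 11.6 centimorgans.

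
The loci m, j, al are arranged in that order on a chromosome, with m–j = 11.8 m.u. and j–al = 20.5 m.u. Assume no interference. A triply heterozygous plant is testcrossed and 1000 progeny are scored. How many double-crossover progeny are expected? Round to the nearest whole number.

Map distances give recombination frequencies of 0.118 and 0.205 for the two intervals.
With no interference, expected double-crossover frequency = 0.118 × 0.205 = 0.02419.
Expected number = 0.02419 × 1000 = 24.19 ≈ 24.

24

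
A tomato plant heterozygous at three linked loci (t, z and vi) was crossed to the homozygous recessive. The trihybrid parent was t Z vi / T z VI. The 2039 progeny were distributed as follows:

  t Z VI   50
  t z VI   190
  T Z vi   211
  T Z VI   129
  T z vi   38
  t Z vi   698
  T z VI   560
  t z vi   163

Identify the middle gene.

The two rarest classes, t Z VI and T z vi, are the double crossovers. Comparing them with the parentals, only the vi allele has switched, so vi is the middle locus and the order is z – vi – t.

vi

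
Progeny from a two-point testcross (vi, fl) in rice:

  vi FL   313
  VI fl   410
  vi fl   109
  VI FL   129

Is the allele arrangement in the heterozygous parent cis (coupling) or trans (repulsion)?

The two most frequent classes are VI fl (410) and vi FL (313); these are the parental (non-recombinant) types.
So the F1 carried VI fl on one chromosome and vi FL on the other — the recessive alleles are on opposite chromosomes (trans / repulsion).

trans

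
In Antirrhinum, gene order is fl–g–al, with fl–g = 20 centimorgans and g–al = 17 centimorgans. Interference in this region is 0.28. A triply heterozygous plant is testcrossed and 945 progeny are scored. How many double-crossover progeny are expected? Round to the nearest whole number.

23

Map distances give recombination frequencies of 0.200 and 0.170 for the two intervals.
With interference 0.28 (so coincidence = 0.72), expected double-crossover frequency = 0.200 × 0.170 × 0.72 = 0.02448.
Expected number = 0.02448 × 945 = 23.13 ≈ 23.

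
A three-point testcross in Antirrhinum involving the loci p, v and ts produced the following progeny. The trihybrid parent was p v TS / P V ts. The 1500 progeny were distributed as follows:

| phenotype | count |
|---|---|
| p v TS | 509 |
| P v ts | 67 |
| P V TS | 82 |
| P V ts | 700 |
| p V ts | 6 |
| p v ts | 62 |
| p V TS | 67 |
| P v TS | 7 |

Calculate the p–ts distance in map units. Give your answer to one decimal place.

10.5 map units

The two rarest classes, P v TS and p V ts, are the double crossovers. Comparing them with the parentals, only the p allele has switched, so p is the middle locus and the order is v – p – ts.
Crossovers in the p–ts interval produce the single-crossover classes p v ts and P V TS (62 + 82 = 144) plus the double crossovers (13).
RF(p–ts) = (144 + 13) / 1500 = 157/1500 = 0.1047 → 10.5 map units.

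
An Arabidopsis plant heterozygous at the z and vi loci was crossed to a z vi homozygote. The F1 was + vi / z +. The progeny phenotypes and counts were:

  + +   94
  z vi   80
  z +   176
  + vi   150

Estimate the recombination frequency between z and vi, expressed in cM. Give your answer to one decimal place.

The recombinant classes are + + and z vi: 94 + 80 = 174.
Recombination frequency = 174/500 = 0.3480 ≈ 34.8%, i.e. 34.8 cM.

34.8 cM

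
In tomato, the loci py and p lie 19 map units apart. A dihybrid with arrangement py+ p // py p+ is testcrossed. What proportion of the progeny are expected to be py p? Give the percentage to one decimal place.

9.5%

A map distance of 19 map units corresponds to a recombination frequency of 0.190.
The F1 is py+ p / py p+, so py p is a recombinant gamete class with expected frequency r/2 = 0.190/2 = 0.0950.
That is 0.0950 = 9.5% of the progeny.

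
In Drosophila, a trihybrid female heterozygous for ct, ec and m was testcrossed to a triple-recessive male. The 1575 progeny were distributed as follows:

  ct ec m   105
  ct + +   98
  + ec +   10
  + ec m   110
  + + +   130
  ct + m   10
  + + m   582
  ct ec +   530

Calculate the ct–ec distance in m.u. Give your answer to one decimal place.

14.5 m.u.

The two most frequent reciprocal classes, ct ec + and + + m, are the parental types, so the F1 was ct ec + / + + m.
The two rarest classes, + ec + and ct + m, are the double crossovers. Comparing them with the parentals, only the ct allele has switched, so ct is the middle locus and the order is ec – ct – m.
Crossovers in the ec–ct interval produce the single-crossover classes ct + + and + ec m (98 + 110 = 208) plus the double crossovers (20).
RF(ec–ct) = (208 + 20) / 1575 = 228/1575 = 0.1448 → 14.5 m.u.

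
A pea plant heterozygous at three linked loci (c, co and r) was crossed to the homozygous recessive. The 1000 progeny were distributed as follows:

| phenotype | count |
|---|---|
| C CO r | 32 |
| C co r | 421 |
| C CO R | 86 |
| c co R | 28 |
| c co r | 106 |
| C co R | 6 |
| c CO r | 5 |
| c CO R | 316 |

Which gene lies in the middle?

r

The two most frequent reciprocal classes, C co r and c CO R, are the parental types, so the F1 was C co r / c CO R.
The two rarest classes, C co R and c CO r, are the double crossovers. Comparing them with the parentals, only the r allele has switched, so r is the middle locus and the order is c – r – co.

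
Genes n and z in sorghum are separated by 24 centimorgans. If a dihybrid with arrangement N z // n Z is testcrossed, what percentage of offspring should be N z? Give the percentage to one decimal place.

A map distance of 24 centimorgans corresponds to a recombination frequency of 0.240.
The F1 is N z / n Z, so N z is a parental gamete class with expected frequency (1 − r)/2 = 0.760/2 = 0.3800.
That is 0.3800 = 38.0% of the progeny.

38.0%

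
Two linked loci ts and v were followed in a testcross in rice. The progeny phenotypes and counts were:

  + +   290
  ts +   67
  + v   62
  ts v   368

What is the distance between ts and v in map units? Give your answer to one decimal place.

16.4 map units

The two most frequent classes, + + (290) and ts v (368), are the parental types, so the F1 was + + / ts v.
The recombinant classes are + v and ts +: 62 + 67 = 129.
Recombination frequency = 129/787 = 0.1639 ≈ 16.4%, i.e. 16.4 map units.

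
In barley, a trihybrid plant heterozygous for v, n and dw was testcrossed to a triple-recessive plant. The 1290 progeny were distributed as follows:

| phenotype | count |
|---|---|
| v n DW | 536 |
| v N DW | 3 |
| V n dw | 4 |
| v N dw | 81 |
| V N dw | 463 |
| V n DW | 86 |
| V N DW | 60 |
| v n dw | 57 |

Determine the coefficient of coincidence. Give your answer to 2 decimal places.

The two most frequent reciprocal classes, v n DW and V N dw, are the parental types, so the F1 was v n DW / V N dw.
The two rarest classes, v N DW and V n dw, are the double crossovers. Comparing them with the parentals, only the n allele has switched, so n is the middle locus and the order is v – n – dw.
v–n: (167 + 7)/1290 = 0.1349; n–dw: (117 + 7)/1290 = 0.0961.
Expected DCO frequency = 0.1349 × 0.0961 ≈ 0.01296; observed = 7/1290 ≈ 0.00543.
Coefficient of coincidence = 0.00543/0.01296 ≈ 0.42.

0.42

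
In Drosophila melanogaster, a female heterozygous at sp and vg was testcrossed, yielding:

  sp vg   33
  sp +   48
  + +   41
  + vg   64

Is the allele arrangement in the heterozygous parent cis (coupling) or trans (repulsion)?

The two most frequent classes are + vg (64) and sp + (48); these are the parental (non-recombinant) types.
So the F1 carried + vg on one chromosome and sp + on the other — the recessive alleles are on opposite chromosomes (trans / repulsion).

trans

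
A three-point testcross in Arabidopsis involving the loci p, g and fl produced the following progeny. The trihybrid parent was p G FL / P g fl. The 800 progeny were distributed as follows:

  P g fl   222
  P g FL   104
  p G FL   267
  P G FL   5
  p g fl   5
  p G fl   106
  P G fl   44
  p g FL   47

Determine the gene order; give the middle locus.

The two rarest classes, P G FL and p g fl, are the double crossovers. Comparing them with the parentals, only the p allele has switched, so p is the middle locus and the order is g – p – fl.

p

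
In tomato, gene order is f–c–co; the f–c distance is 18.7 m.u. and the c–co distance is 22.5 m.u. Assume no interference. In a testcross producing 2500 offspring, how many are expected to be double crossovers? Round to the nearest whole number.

105

Map distances give recombination frequencies of 0.187 and 0.225 for the two intervals.
With no interference, expected double-crossover frequency = 0.187 × 0.225 = 0.04208.
Expected number = 0.04208 × 2500 = 105.19 ≈ 105.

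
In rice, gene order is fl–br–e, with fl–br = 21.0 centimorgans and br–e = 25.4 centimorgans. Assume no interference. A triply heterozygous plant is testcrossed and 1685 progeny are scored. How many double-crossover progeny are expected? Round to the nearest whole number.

Map distances give recombination frequencies of 0.210 and 0.254 for the two intervals.
With no interference, expected double-crossover frequency = 0.210 × 0.254 = 0.05334.
Expected number = 0.05334 × 1685 = 89.88 ≈ 90.

90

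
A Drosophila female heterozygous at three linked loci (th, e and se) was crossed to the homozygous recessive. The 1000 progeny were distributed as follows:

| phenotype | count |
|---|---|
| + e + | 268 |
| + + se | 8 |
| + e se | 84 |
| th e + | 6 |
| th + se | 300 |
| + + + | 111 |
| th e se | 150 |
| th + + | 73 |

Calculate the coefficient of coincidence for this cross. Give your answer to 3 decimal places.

0.298

The two most frequent reciprocal classes, th + se and + e +, are the parental types, so the F1 was th + se / + e +.
The two rarest classes, + + se and th e +, are the double crossovers. Comparing them with the parentals, only the th allele has switched, so th is the middle locus and the order is e – th – se.
e–th: (261 + 14)/1000 = 0.2750; th–se: (157 + 14)/1000 = 0.1710.
Expected DCO frequency = 0.2750 × 0.1710 ≈ 0.04703; observed = 14/1000 ≈ 0.01400.
Coefficient of coincidence = 0.01400/0.04703 ≈ 0.298.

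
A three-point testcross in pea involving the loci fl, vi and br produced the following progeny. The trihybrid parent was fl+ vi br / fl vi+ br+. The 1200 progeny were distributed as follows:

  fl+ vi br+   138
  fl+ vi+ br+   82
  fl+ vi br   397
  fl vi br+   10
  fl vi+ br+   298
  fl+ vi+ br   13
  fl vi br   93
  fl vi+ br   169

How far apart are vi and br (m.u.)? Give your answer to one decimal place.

The two rarest classes, fl+ vi+ br and fl vi br+, are the double crossovers. Comparing them with the parentals, only the vi allele has switched, so vi is the middle locus and the order is fl – vi – br.
Crossovers in the vi–br interval produce the single-crossover classes fl+ vi br+ and fl vi+ br (138 + 169 = 307) plus the double crossovers (23).
RF(vi–br) = (307 + 23) / 1200 = 330/1200 = 0.2750 → 27.5 m.u.

27.5 m.u.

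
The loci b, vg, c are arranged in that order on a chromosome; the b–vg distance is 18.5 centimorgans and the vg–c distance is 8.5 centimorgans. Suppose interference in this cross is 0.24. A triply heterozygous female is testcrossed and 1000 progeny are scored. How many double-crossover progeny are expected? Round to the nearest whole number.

12

Map distances give recombination frequencies of 0.185 and 0.085 for the two intervals.
With interference 0.24 (so coincidence = 0.76), expected double-crossover frequency = 0.185 × 0.085 × 0.76 = 0.01195.
Expected number = 0.01195 × 1000 = 11.95 ≈ 12.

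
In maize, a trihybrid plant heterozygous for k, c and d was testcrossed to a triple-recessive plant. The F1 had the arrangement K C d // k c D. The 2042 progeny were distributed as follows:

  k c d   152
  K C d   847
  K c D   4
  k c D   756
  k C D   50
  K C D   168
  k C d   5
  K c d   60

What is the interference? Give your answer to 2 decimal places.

The two rarest classes, k C d and K c D, are the double crossovers. Comparing them with the parentals, only the k allele has switched, so k is the middle locus and the order is c – k – d.
c–k: (110 + 9)/2042 = 0.0583; k–d: (320 + 9)/2042 = 0.1611.
Expected DCO frequency = 0.0583 × 0.1611 ≈ 0.00939; observed = 9/2042 ≈ 0.00441.
Coefficient of coincidence = 0.00441/0.00939 ≈ 0.47; interference = 1 − 0.47 = 0.53.

0.53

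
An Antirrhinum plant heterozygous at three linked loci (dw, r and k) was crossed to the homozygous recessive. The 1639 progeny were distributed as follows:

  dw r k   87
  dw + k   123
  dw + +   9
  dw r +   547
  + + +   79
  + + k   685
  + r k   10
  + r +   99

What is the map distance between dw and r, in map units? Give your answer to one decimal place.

The two most frequent reciprocal classes, + + k and dw r +, are the parental types, so the F1 was + + k / dw r +.
The two rarest classes, + r k and dw + +, are the double crossovers. Comparing them with the parentals, only the r allele has switched, so r is the middle locus and the order is k – r – dw.
Crossovers in the r–dw interval produce the single-crossover classes dw + k and + r + (123 + 99 = 222) plus the double crossovers (19).
RF(r–dw) = (222 + 19) / 1639 = 241/1639 = 0.1470 → 14.7 map units.

14.7 map units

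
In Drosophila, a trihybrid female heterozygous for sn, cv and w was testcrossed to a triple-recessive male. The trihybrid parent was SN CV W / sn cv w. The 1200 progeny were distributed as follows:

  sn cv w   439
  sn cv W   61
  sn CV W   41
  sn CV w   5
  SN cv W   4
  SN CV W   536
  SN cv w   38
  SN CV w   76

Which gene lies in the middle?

cv

The two rarest classes, SN cv W and sn CV w, are the double crossovers. Comparing them with the parentals, only the cv allele has switched, so cv is the middle locus and the order is sn – cv – w.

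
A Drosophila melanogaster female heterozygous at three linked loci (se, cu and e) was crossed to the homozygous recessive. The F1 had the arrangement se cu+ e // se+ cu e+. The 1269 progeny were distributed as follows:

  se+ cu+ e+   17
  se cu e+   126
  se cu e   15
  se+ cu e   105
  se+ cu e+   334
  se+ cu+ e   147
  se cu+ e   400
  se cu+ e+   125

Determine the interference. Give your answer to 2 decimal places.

The two rarest classes, se cu e and se+ cu+ e+, are the double crossovers. Comparing them with the parentals, only the cu allele has switched, so cu is the middle locus and the order is se – cu – e.
se–cu: (273 + 32)/1269 = 0.2403; cu–e: (230 + 32)/1269 = 0.2065.
Expected DCO frequency = 0.2403 × 0.2065 ≈ 0.04962; observed = 32/1269 ≈ 0.02522.
Coefficient of coincidence = 0.02522/0.04962 ≈ 0.51; interference = 1 − 0.51 = 0.49.

0.49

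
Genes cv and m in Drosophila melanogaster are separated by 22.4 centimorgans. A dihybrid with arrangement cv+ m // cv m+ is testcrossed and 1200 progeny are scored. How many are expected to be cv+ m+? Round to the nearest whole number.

A map distance of 22.4 centimorgans corresponds to a recombination frequency of 0.224.
The F1 is cv+ m / cv m+, so cv+ m+ is a recombinant gamete class with expected frequency r/2 = 0.224/2 = 0.1120.
Expected number = 0.1120 × 1200 = 134.40 ≈ 134.

134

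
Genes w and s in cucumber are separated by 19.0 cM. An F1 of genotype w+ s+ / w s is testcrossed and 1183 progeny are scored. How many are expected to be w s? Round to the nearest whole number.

479

A map distance of 19.0 cM corresponds to a recombination frequency of 0.190.
The F1 is w+ s+ / w s, so w s is a parental gamete class with expected frequency (1 − r)/2 = 0.810/2 = 0.4050.
Expected number = 0.4050 × 1183 = 479.12 ≈ 479.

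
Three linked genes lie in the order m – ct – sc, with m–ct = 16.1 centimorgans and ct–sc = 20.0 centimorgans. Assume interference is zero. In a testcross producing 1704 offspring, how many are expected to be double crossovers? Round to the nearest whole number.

Map distances give recombination frequencies of 0.161 and 0.200 for the two intervals.
With no interference, expected double-crossover frequency = 0.161 × 0.200 = 0.03220.
Expected number = 0.03220 × 1704 = 54.87 ≈ 55.

55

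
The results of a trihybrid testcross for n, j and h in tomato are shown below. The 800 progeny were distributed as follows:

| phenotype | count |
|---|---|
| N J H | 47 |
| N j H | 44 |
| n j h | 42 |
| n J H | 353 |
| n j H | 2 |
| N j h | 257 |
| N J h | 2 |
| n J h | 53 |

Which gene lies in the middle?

The two most frequent reciprocal classes, N j h and n J H, are the parental types, so the F1 was N j h / n J H.
The two rarest classes, N J h and n j H, are the double crossovers. Comparing them with the parentals, only the j allele has switched, so j is the middle locus and the order is h – j – n.

j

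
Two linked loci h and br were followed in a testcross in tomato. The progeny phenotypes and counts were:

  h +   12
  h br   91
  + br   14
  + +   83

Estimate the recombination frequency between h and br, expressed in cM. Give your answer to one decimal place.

13.0 cM

The two most frequent classes, + + (83) and h br (91), are the parental types, so the F1 was + + / h br.
The recombinant classes are + br and h +: 14 + 12 = 26.
Recombination frequency = 26/200 = 0.1300 ≈ 13.0%, i.e. 13.0 cM.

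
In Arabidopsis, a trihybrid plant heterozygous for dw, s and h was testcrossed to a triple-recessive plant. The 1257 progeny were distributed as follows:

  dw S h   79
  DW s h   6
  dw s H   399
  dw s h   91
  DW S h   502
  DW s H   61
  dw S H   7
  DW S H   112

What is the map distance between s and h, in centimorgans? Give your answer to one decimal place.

17.2 centimorgans

The two most frequent reciprocal classes, dw s H and DW S h, are the parental types, so the F1 was dw s H / DW S h.
The two rarest classes, dw S H and DW s h, are the double crossovers. Comparing them with the parentals, only the s allele has switched, so s is the middle locus and the order is h – s – dw.
Crossovers in the h–s interval produce the single-crossover classes dw s h and DW S H (91 + 112 = 203) plus the double crossovers (13).
RF(h–s) = (203 + 13) / 1257 = 216/1257 = 0.1718 → 17.2 centimorgans.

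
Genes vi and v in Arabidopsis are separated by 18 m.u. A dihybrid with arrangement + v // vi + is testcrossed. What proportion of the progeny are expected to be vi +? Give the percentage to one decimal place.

A map distance of 18 m.u. corresponds to a recombination frequency of 0.180.
The F1 is + v / vi +, so vi + is a parental gamete class with expected frequency (1 − r)/2 = 0.820/2 = 0.4100.
That is 0.4100 = 41.0% of the progeny.

41.0%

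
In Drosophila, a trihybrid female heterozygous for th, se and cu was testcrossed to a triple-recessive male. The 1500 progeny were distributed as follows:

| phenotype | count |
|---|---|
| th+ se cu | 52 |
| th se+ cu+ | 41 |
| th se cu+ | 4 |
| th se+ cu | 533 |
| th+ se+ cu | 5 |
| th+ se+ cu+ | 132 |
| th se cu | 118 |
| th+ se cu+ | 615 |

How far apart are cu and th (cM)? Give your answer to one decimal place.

The two most frequent reciprocal classes, th se+ cu and th+ se cu+, are the parental types, so the F1 was th se+ cu / th+ se cu+.
The two rarest classes, th+ se+ cu and th se cu+, are the double crossovers. Comparing them with the parentals, only the th allele has switched, so th is the middle locus and the order is se – th – cu.
Crossovers in the th–cu interval produce the single-crossover classes th se+ cu+ and th+ se cu (41 + 52 = 93) plus the double crossovers (9).
RF(th–cu) = (93 + 9) / 1500 = 102/1500 = 0.0680 → 6.8 cM.

6.8 cM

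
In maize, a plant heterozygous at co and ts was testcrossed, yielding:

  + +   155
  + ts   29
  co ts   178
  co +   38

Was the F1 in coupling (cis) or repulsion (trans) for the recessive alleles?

cis

The two most frequent classes are + + (155) and co ts (178); these are the parental (non-recombinant) types.
So the F1 carried + + on one chromosome and co ts on the other — the recessive alleles are on the same chromosome (cis / coupling).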